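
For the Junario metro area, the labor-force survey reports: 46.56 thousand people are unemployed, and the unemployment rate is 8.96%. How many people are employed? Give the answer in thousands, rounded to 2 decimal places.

Labor force = U / u = 46.56 / 0.0896 ≈ 519.64 thousand.
Employed = labor force − unemployed = 519.64 − 46.56 = 473.08 thousand.

About 473.08 thousand are employed.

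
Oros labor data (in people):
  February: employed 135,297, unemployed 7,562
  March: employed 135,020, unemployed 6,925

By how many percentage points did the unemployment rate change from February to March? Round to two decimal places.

The unemployment rate changed by −0.41 percentage points.

February: labor force = 135,297 + 7,562 = 142,859; u = 7,562/142,859 = 5.29%.
March: labor force = 135,020 + 6,925 = 141,945; u = 6,925/141,945 = 4.88%.
Change = 4.88% − 5.29% = −0.41 pp.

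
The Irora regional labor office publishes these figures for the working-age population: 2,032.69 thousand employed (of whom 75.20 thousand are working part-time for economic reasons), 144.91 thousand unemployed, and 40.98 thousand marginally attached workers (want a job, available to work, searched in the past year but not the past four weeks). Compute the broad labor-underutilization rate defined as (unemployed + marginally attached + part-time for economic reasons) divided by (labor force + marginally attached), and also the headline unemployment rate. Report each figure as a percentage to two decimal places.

Labor force = 2,032.69 + 144.91 = 2,177.60 thousand.
Numerator = 144.91 + 40.98 + 75.20 = 261.09 thousand.
Denominator = 2,177.60 + 40.98 = 2,218.58 thousand.
Broad rate = 261.09 / 2,218.58 = 11.77%.
Headline unemployment rate = 144.91 / 2,177.60 = 6.65%.

Broad underutilization rate ≈ 11.77%; headline unemployment rate ≈ 6.65%.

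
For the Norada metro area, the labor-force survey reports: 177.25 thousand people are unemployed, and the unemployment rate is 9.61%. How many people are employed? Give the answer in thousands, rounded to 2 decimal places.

About 1,667.18 thousand are employed.

Labor force = U / u = 177.25 / 0.0961 ≈ 1,844.43 thousand.
Employed = labor force − unemployed = 1,844.43 − 177.25 = 1,667.18 thousand.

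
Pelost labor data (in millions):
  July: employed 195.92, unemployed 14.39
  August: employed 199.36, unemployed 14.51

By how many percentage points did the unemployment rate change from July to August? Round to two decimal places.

July: labor force = 195.92 + 14.39 = 210.31; u = 14.39/210.31 = 6.84%.
August: labor force = 199.36 + 14.51 = 213.87; u = 14.51/213.87 = 6.78%.
Change = 6.78% − 6.84% = −0.06 pp.

The unemployment rate changed by −0.06 percentage points.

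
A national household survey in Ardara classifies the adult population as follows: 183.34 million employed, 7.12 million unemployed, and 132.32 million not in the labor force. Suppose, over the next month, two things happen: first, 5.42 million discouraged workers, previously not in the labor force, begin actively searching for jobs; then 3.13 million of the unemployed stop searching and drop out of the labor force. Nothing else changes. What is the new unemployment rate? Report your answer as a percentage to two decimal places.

New unemployment rate ≈ 4.88%.

Initially, labor force = 183.34 + 7.12 = 190.46 million, so u = 7.12/190.46 = 3.74%.
After the first change, unemployed and labor force both rise by 5.42 → E = 183.34, U = 12.54, labor force = 195.88 million.
After the second change, unemployed and labor force both fall by 3.13 → E = 183.34, U = 9.41, labor force = 192.75 million.
New unemployment rate = 9.41 / 192.75 = 4.88%.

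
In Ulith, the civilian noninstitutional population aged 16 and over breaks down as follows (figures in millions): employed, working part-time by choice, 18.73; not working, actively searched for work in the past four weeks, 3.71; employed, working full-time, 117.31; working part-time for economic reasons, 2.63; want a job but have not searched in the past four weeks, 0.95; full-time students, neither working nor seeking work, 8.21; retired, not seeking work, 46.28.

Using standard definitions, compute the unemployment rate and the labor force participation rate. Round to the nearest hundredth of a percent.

Employed = 18.73 + 117.31 + 2.63 = 138.67 million (anyone who worked, including part-time for economic reasons, counts as employed).
Unemployed = 3.71 million.
Labor force = 138.67 + 3.71 = 142.38 million.
Not in labor force = 0.95 + 8.21 + 46.28 = 55.44 million (those not working and not actively searching are outside the labor force — including those who want a job but have given up searching).
Civilian working-age population = 142.38 + 55.44 = 197.82 million.
Unemployment rate = 3.71 / 142.38 = 2.61%.
Labor force participation rate = 142.38 / 197.82 = 71.97%.

Unemployment rate ≈ 2.61%; labor force participation rate ≈ 71.97%.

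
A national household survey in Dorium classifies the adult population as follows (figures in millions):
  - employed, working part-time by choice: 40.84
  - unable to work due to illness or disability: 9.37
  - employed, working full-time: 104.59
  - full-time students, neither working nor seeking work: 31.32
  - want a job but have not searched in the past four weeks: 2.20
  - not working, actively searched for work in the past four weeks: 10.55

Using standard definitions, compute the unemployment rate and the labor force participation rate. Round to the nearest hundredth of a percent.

Unemployment rate ≈ 6.76%; labor force participation rate ≈ 78.43%.

Employed = 40.84 + 104.59 = 145.43 million.
Unemployed = 10.55 million.
Labor force = 145.43 + 10.55 = 155.98 million.
Not in labor force = 9.37 + 31.32 + 2.20 = 42.89 million (those not working and not actively searching are outside the labor force — including those who want a job but have given up searching).
Civilian working-age population = 155.98 + 42.89 = 198.87 million.
Unemployment rate = 10.55 / 155.98 = 6.76%.
Labor force participation rate = 155.98 / 198.87 = 78.43%.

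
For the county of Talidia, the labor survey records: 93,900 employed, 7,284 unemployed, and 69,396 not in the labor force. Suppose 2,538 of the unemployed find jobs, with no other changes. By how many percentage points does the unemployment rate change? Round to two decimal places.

The unemployment rate changes by −2.51 percentage points.

Initially, labor force = 93,900 + 7,284 = 101,184, so u = 7,284/101,184 = 7.20%.
After the change, unemployed falls and employed rises by 2,538; labor force unchanged → E = 96,438, U = 4,746, labor force = 101,184.
New unemployment rate = 4,746 / 101,184 = 4.69%.
Change = 4.69% − 7.20% = −2.51 percentage points.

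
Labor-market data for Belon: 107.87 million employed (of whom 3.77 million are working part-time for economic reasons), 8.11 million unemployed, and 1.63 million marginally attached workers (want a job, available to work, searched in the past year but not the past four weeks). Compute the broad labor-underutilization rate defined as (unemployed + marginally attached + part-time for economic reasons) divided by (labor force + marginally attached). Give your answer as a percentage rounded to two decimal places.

Labor force = 107.87 + 8.11 = 115.98 million.
Numerator = 8.11 + 1.63 + 3.77 = 13.51 million.
Denominator = 115.98 + 1.63 = 117.61 million.
Broad rate = 13.51 / 117.61 = 11.49%.

Broad underutilization rate ≈ 11.49%.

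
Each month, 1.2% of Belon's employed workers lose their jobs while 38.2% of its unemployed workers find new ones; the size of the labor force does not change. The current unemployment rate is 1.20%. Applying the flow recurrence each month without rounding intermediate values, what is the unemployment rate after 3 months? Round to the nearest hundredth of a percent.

Unemployment rate after three months ≈ 2.63%.

With a fixed labor force, u_{t+1} = u_t + s·(1−u_t) − f·u_t = u_t·(1−s−f) + s.
Here 1−s−f = 0.606 and s = 0.012.
u_1 = 0.012000 × 0.606 + 0.012 = 0.019272.
u_2 = 0.019272 × 0.606 + 0.012 = 0.023679.
u_3 = 0.023679 × 0.606 + 0.012 = 0.026349.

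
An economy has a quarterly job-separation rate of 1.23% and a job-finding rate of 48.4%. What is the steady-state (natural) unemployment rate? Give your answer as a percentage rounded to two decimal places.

At steady state the flows balance: s·E = f·U, so U/(E+U) = s/(s+f).
u* = 1.23 / (1.23 + 48.4) = 1.23 / 49.63 = 2.48%.

Steady-state unemployment rate ≈ 2.48%.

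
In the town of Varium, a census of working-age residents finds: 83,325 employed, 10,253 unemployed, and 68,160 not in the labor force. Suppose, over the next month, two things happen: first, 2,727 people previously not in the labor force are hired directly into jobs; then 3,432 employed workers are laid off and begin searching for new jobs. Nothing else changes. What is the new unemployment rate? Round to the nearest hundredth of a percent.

New unemployment rate ≈ 14.21%.

Initially, labor force = 83,325 + 10,253 = 93,578, so u = 10,253/93,578 = 10.96%.
After the first change, employed and labor force both rise by 2,727; unemployed unchanged → E = 86,052, U = 10,253, labor force = 96,305.
After the second change, employed falls and unemployed rises by 3,432; labor force unchanged → E = 82,620, U = 13,685, labor force = 96,305.
New unemployment rate = 13,685 / 96,305 = 14.21%.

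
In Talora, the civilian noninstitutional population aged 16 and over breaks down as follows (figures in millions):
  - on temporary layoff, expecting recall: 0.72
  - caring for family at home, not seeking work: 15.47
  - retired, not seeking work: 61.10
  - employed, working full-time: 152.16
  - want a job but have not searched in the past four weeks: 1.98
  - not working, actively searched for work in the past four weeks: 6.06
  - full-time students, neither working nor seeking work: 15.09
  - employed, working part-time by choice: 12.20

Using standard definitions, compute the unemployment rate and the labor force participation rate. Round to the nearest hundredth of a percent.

Employed = 152.16 + 12.20 = 164.36 million.
Unemployed = 0.72 + 6.06 = 6.78 million (jobless and actively searching, or on temporary layoff).
Labor force = 164.36 + 6.78 = 171.14 million.
Not in labor force = 15.47 + 61.10 + 1.98 + 15.09 = 93.64 million (those not working and not actively searching are outside the labor force — including those who want a job but have given up searching).
Civilian working-age population = 171.14 + 93.64 = 264.78 million.
Unemployment rate = 6.78 / 171.14 = 3.96%.
Labor force participation rate = 171.14 / 264.78 = 64.63%.

Unemployment rate ≈ 3.96%; labor force participation rate ≈ 64.63%.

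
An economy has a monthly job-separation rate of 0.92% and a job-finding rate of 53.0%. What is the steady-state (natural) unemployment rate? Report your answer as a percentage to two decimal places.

Steady-state unemployment rate ≈ 1.71%.

At steady state the flows balance: s·E = f·U, so U/(E+U) = s/(s+f).
u* = 0.92 / (0.92 + 53.0) = 0.92 / 53.92 = 1.71%.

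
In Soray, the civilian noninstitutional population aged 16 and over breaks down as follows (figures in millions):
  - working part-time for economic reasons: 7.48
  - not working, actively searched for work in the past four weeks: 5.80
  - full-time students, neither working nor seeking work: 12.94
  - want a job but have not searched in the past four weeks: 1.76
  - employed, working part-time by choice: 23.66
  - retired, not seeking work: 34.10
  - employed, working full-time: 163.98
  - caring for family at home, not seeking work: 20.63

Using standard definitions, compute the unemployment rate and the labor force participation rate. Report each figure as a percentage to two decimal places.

Employed = 7.48 + 23.66 + 163.98 = 195.12 million (anyone who worked, including part-time for economic reasons, counts as employed).
Unemployed = 5.80 million.
Labor force = 195.12 + 5.80 = 200.92 million.
Not in labor force = 12.94 + 1.76 + 34.10 + 20.63 = 69.43 million (those not working and not actively searching are outside the labor force — including those who want a job but have given up searching).
Civilian working-age population = 200.92 + 69.43 = 270.35 million.
Unemployment rate = 5.80 / 200.92 = 2.89%.
Labor force participation rate = 200.92 / 270.35 = 74.32%.

Unemployment rate ≈ 2.89%; labor force participation rate ≈ 74.32%.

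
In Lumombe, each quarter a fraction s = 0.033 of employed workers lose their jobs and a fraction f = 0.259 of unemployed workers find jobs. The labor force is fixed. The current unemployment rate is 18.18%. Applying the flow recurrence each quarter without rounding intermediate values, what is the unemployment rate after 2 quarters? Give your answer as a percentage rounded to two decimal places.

Unemployment rate after two quarters ≈ 14.75%.

With a fixed labor force, u_{t+1} = u_t + s·(1−u_t) − f·u_t = u_t·(1−s−f) + s.
Here 1−s−f = 0.708 and s = 0.033.
u_1 = 0.181800 × 0.708 + 0.033 = 0.161714.
u_2 = 0.161714 × 0.708 + 0.033 = 0.147494.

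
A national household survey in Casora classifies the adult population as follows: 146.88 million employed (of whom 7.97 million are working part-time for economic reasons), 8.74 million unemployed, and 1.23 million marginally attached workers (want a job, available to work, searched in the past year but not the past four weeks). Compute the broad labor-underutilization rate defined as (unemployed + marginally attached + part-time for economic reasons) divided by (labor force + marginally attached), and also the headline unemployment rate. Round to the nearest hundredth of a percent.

Broad underutilization rate ≈ 11.44%; headline unemployment rate ≈ 5.62%.

Labor force = 146.88 + 8.74 = 155.62 million.
Numerator = 8.74 + 1.23 + 7.97 = 17.94 million.
Denominator = 155.62 + 1.23 = 156.85 million.
Broad rate = 17.94 / 156.85 = 11.44%.
Headline unemployment rate = 8.74 / 155.62 = 5.62%.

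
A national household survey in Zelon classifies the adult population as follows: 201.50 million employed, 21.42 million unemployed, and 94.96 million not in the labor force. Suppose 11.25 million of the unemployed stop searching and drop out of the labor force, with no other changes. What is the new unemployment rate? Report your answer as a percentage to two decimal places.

Initially, labor force = 201.50 + 21.42 = 222.92 million, so u = 21.42/222.92 = 9.61%.
After the change, unemployed and labor force both fall by 11.25 → E = 201.50, U = 10.17, labor force = 211.67 million.
New unemployment rate = 10.17 / 211.67 = 4.80%.

New unemployment rate ≈ 4.80%.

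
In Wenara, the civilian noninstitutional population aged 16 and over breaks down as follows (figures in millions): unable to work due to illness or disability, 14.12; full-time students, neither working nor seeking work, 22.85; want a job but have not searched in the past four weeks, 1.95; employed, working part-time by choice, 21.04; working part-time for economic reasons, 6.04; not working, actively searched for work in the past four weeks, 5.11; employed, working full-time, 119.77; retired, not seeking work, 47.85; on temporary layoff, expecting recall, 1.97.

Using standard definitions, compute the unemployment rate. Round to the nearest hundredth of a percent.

Unemployment rate ≈ 4.60%.

Employed = 21.04 + 6.04 + 119.77 = 146.85 million (anyone who worked, including part-time for economic reasons, counts as employed).
Unemployed = 5.11 + 1.97 = 7.08 million (jobless and actively searching, or on temporary layoff).
Labor force = 146.85 + 7.08 = 153.93 million.
Unemployment rate = 7.08 / 153.93 = 4.60%.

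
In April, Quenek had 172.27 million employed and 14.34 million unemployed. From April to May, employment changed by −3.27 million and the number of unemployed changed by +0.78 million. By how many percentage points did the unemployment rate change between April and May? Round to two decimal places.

The unemployment rate changed by +0.53 percentage points.

April: labor force = 172.27 + 14.34 = 186.61; u = 14.34/186.61 = 7.68%.
May: labor force = 169.00 + 15.12 = 184.12; u = 15.12/184.12 = 8.21%.
Change = 8.21% − 7.68% = +0.53 pp.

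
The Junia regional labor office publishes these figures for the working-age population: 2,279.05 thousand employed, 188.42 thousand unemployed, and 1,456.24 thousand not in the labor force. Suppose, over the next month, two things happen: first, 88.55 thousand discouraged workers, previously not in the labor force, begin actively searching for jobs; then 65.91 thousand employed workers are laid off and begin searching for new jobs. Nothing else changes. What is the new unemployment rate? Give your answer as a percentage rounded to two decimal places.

Initially, labor force = 2,279.05 + 188.42 = 2,467.47 thousand, so u = 188.42/2,467.47 = 7.64%.
After the first change, unemployed and labor force both rise by 88.55 → E = 2,279.05, U = 276.97, labor force = 2,556.02 thousand.
After the second change, employed falls and unemployed rises by 65.91; labor force unchanged → E = 2,213.14, U = 342.88, labor force = 2,556.02 thousand.
New unemployment rate = 342.88 / 2,556.02 = 13.41%.

New unemployment rate ≈ 13.41%.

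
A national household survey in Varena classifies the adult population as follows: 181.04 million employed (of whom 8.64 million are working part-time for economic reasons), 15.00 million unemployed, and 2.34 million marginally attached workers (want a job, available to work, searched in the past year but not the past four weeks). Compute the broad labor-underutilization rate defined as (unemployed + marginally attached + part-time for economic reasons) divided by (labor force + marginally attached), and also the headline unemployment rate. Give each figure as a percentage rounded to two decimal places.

Labor force = 181.04 + 15.00 = 196.04 million.
Numerator = 15.00 + 2.34 + 8.64 = 25.98 million.
Denominator = 196.04 + 2.34 = 198.38 million.
Broad rate = 25.98 / 198.38 = 13.10%.
Headline unemployment rate = 15.00 / 196.04 = 7.65%.

Broad underutilization rate ≈ 13.10%; headline unemployment rate ≈ 7.65%.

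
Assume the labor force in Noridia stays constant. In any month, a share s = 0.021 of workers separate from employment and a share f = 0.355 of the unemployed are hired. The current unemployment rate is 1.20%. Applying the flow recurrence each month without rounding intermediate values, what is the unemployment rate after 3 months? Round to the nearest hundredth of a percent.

Unemployment rate after three months ≈ 4.52%.

With a fixed labor force, u_{t+1} = u_t + s·(1−u_t) − f·u_t = u_t·(1−s−f) + s.
Here 1−s−f = 0.624 and s = 0.021.
u_1 = 0.012000 × 0.624 + 0.021 = 0.028488.
u_2 = 0.028488 × 0.624 + 0.021 = 0.038777.
u_3 = 0.038777 × 0.624 + 0.021 = 0.045197.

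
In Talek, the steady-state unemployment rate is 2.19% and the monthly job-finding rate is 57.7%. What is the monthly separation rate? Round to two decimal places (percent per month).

Separation rate ≈ 1.29% per month.

From u* = s/(s+f): s = u·f/(1−u).
s = 0.0219 × 57.7 / (1 − 0.0219) = 1.2636 / 0.9781 ≈ 1.29% per month.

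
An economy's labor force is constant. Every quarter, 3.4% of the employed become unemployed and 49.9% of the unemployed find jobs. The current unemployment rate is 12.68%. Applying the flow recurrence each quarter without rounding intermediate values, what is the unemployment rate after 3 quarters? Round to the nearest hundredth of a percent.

With a fixed labor force, u_{t+1} = u_t + s·(1−u_t) − f·u_t = u_t·(1−s−f) + s.
Here 1−s−f = 0.467 and s = 0.034.
u_1 = 0.126800 × 0.467 + 0.034 = 0.093216.
u_2 = 0.093216 × 0.467 + 0.034 = 0.077532.
u_3 = 0.077532 × 0.467 + 0.034 = 0.070207.

Unemployment rate after three quarters ≈ 7.02%.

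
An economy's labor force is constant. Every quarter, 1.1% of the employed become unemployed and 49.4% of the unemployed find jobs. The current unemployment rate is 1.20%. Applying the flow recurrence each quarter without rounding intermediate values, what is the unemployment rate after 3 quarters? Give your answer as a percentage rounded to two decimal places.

With a fixed labor force, u_{t+1} = u_t + s·(1−u_t) − f·u_t = u_t·(1−s−f) + s.
Here 1−s−f = 0.495 and s = 0.011.
u_1 = 0.012000 × 0.495 + 0.011 = 0.016940.
u_2 = 0.016940 × 0.495 + 0.011 = 0.019385.
u_3 = 0.019385 × 0.495 + 0.011 = 0.020596.

Unemployment rate after three quarters ≈ 2.06%.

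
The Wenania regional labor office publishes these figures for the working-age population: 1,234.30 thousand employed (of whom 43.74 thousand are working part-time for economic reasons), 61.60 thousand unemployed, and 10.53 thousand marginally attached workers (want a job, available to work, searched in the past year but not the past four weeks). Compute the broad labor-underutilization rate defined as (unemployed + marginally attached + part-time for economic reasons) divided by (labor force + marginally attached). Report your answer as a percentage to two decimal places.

Broad underutilization rate ≈ 8.87%.

Labor force = 1,234.30 + 61.60 = 1,295.90 thousand.
Numerator = 61.60 + 10.53 + 43.74 = 115.87 thousand.
Denominator = 1,295.90 + 10.53 = 1,306.43 thousand.
Broad rate = 115.87 / 1,306.43 = 8.87%.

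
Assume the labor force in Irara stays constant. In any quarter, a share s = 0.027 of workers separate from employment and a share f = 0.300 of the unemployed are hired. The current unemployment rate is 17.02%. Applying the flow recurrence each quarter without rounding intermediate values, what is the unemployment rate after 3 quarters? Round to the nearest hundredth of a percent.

With a fixed labor force, u_{t+1} = u_t + s·(1−u_t) − f·u_t = u_t·(1−s−f) + s.
Here 1−s−f = 0.673 and s = 0.027.
u_1 = 0.170200 × 0.673 + 0.027 = 0.141545.
u_2 = 0.141545 × 0.673 + 0.027 = 0.122260.
u_3 = 0.122260 × 0.673 + 0.027 = 0.109281.

Unemployment rate after three quarters ≈ 10.93%.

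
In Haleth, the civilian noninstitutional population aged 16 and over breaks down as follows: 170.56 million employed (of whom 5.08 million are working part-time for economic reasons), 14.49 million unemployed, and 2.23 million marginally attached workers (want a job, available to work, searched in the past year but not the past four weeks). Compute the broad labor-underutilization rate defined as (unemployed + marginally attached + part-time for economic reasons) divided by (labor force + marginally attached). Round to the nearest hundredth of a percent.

Broad underutilization rate ≈ 11.64%.

Labor force = 170.56 + 14.49 = 185.05 million.
Numerator = 14.49 + 2.23 + 5.08 = 21.80 million.
Denominator = 185.05 + 2.23 = 187.28 million.
Broad rate = 21.80 / 187.28 = 11.64%.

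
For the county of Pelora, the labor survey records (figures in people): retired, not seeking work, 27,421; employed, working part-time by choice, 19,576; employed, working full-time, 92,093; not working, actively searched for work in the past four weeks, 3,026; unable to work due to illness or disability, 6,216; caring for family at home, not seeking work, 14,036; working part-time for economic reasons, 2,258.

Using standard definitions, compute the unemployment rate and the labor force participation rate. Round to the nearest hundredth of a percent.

Unemployment rate ≈ 2.59%; labor force participation rate ≈ 71.04%.

Employed = 19,576 + 92,093 + 2,258 = 113,927 (anyone who worked, including part-time for economic reasons, counts as employed).
Unemployed = 3,026.
Labor force = 113,927 + 3,026 = 116,953.
Not in labor force = 27,421 + 6,216 + 14,036 = 47,673 (those not working and not actively searching are outside the labor force).
Civilian working-age population = 116,953 + 47,673 = 164,626.
Unemployment rate = 3,026 / 116,953 = 2.59%.
Labor force participation rate = 116,953 / 164,626 = 71.04%.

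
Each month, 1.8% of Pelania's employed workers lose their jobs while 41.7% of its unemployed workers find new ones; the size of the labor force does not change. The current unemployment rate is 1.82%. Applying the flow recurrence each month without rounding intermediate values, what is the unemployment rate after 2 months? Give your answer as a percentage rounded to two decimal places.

With a fixed labor force, u_{t+1} = u_t + s·(1−u_t) − f·u_t = u_t·(1−s−f) + s.
Here 1−s−f = 0.565 and s = 0.018.
u_1 = 0.018200 × 0.565 + 0.018 = 0.028283.
u_2 = 0.028283 × 0.565 + 0.018 = 0.033980.

Unemployment rate after two months ≈ 3.40%.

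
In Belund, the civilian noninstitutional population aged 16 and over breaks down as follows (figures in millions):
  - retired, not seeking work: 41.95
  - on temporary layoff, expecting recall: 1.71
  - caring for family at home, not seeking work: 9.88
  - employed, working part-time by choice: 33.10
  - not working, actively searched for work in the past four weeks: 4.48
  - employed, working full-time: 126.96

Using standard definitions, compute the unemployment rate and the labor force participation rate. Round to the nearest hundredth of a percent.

Unemployment rate ≈ 3.72%; labor force participation rate ≈ 76.23%.

Employed = 33.10 + 126.96 = 160.06 million.
Unemployed = 1.71 + 4.48 = 6.19 million (jobless and actively searching, or on temporary layoff).
Labor force = 160.06 + 6.19 = 166.25 million.
Not in labor force = 41.95 + 9.88 = 51.83 million (those not working and not actively searching are outside the labor force).
Civilian working-age population = 166.25 + 51.83 = 218.08 million.
Unemployment rate = 6.19 / 166.25 = 3.72%.
Labor force participation rate = 166.25 / 218.08 = 76.23%.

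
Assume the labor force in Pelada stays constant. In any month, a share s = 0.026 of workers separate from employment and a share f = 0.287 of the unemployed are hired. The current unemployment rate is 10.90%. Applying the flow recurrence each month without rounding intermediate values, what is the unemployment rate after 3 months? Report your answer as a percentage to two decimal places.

Unemployment rate after three months ≈ 9.15%.

With a fixed labor force, u_{t+1} = u_t + s·(1−u_t) − f·u_t = u_t·(1−s−f) + s.
Here 1−s−f = 0.687 and s = 0.026.
u_1 = 0.109000 × 0.687 + 0.026 = 0.100883.
u_2 = 0.100883 × 0.687 + 0.026 = 0.095307.
u_3 = 0.095307 × 0.687 + 0.026 = 0.091476.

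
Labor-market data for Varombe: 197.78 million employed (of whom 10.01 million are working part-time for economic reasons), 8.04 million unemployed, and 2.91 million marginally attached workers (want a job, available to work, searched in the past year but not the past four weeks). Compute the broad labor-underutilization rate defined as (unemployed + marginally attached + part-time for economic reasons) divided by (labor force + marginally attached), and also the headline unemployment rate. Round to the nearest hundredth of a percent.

Broad underutilization rate ≈ 10.04%; headline unemployment rate ≈ 3.91%.

Labor force = 197.78 + 8.04 = 205.82 million.
Numerator = 8.04 + 2.91 + 10.01 = 20.96 million.
Denominator = 205.82 + 2.91 = 208.73 million.
Broad rate = 20.96 / 208.73 = 10.04%.
Headline unemployment rate = 8.04 / 205.82 = 3.91%.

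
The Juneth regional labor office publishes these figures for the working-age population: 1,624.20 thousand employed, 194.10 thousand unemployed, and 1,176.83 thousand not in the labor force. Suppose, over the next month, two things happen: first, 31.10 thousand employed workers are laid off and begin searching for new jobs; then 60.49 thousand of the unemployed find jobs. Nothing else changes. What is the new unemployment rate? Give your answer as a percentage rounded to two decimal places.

Initially, labor force = 1,624.20 + 194.10 = 1,818.30 thousand, so u = 194.10/1,818.30 = 10.67%.
After the first change, employed falls and unemployed rises by 31.10; labor force unchanged → E = 1,593.10, U = 225.20, labor force = 1,818.30 thousand.
After the second change, unemployed falls and employed rises by 60.49; labor force unchanged → E = 1,653.59, U = 164.71, labor force = 1,818.30 thousand.
New unemployment rate = 164.71 / 1,818.30 = 9.06%.

New unemployment rate ≈ 9.06%.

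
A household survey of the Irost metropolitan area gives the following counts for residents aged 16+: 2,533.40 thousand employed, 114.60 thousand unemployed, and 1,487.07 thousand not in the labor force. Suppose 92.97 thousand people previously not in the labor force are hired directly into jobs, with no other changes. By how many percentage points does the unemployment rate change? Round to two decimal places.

Initially, labor force = 2,533.40 + 114.60 = 2,648.00 thousand, so u = 114.60/2,648.00 = 4.33%.
After the change, employed and labor force both rise by 92.97; unemployed unchanged → E = 2,626.37, U = 114.60, labor force = 2,740.97 thousand.
New unemployment rate = 114.60 / 2,740.97 = 4.18%.
Change = 4.18% − 4.33% = −0.15 percentage points.

The unemployment rate changes by −0.15 percentage points.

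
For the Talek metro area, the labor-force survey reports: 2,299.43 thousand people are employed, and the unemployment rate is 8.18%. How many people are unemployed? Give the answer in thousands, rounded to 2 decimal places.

About 204.85 thousand are unemployed.

Let U be the number unemployed. The labor force is E + U, and U/(E+U) = 0.0818.
So U = 0.0818 × 2,299.43 / (1 − 0.0818) = 188.0934 / 0.9182 ≈ 204.85 thousand.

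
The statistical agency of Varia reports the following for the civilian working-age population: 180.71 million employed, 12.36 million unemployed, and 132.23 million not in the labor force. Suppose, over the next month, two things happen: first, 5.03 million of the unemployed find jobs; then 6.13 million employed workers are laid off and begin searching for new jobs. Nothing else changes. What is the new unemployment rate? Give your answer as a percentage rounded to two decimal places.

Initially, labor force = 180.71 + 12.36 = 193.07 million, so u = 12.36/193.07 = 6.40%.
After the first change, unemployed falls and employed rises by 5.03; labor force unchanged → E = 185.74, U = 7.33, labor force = 193.07 million.
After the second change, employed falls and unemployed rises by 6.13; labor force unchanged → E = 179.61, U = 13.46, labor force = 193.07 million.
New unemployment rate = 13.46 / 193.07 = 6.97%.

New unemployment rate ≈ 6.97%.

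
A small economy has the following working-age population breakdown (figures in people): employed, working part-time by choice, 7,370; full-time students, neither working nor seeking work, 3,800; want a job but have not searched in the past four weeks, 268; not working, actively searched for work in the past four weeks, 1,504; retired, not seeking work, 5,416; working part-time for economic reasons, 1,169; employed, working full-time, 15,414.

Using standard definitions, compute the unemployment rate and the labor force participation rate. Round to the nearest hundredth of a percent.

Employed = 7,370 + 1,169 + 15,414 = 23,953 (anyone who worked, including part-time for economic reasons, counts as employed).
Unemployed = 1,504.
Labor force = 23,953 + 1,504 = 25,457.
Not in labor force = 3,800 + 268 + 5,416 = 9,484 (those not working and not actively searching are outside the labor force — including those who want a job but have given up searching).
Civilian working-age population = 25,457 + 9,484 = 34,941.
Unemployment rate = 1,504 / 25,457 = 5.91%.
Labor force participation rate = 25,457 / 34,941 = 72.86%.

Unemployment rate ≈ 5.91%; labor force participation rate ≈ 72.86%.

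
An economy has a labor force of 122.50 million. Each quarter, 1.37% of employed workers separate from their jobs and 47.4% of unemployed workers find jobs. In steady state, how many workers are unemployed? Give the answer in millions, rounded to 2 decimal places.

About 3.44 million are unemployed in steady state.

Steady-state unemployment rate u* = s/(s+f) = 1.37/(1.37+47.4) = 0.028091.
Unemployed = u* × labor force = 0.028091 × 122.50 ≈ 3.44 million.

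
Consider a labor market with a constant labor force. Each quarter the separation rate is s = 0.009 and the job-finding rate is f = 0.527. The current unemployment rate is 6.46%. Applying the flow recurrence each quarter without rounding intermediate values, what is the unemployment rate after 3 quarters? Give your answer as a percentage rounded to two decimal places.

With a fixed labor force, u_{t+1} = u_t + s·(1−u_t) − f·u_t = u_t·(1−s−f) + s.
Here 1−s−f = 0.464 and s = 0.009.
u_1 = 0.064600 × 0.464 + 0.009 = 0.038974.
u_2 = 0.038974 × 0.464 + 0.009 = 0.027084.
u_3 = 0.027084 × 0.464 + 0.009 = 0.021567.

Unemployment rate after three quarters ≈ 2.16%.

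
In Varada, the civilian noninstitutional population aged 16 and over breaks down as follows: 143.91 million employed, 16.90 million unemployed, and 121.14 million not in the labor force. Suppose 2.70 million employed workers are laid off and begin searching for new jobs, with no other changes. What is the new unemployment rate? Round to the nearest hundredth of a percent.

Initially, labor force = 143.91 + 16.90 = 160.81 million, so u = 16.90/160.81 = 10.51%.
After the change, employed falls and unemployed rises by 2.70; labor force unchanged → E = 141.21, U = 19.60, labor force = 160.81 million.
New unemployment rate = 19.60 / 160.81 = 12.19%.

New unemployment rate ≈ 12.19%.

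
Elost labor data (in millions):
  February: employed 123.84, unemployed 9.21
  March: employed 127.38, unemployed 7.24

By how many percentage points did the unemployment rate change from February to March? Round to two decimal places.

February: labor force = 123.84 + 9.21 = 133.05; u = 9.21/133.05 = 6.92%.
March: labor force = 127.38 + 7.24 = 134.62; u = 7.24/134.62 = 5.38%.
Change = 5.38% − 6.92% = −1.54 pp.

The unemployment rate changed by −1.54 percentage points.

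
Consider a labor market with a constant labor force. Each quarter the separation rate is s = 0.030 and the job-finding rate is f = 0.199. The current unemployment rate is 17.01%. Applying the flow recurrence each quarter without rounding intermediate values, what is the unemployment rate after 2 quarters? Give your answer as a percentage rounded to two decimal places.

With a fixed labor force, u_{t+1} = u_t + s·(1−u_t) − f·u_t = u_t·(1−s−f) + s.
Here 1−s−f = 0.771 and s = 0.030.
u_1 = 0.170100 × 0.771 + 0.030 = 0.161147.
u_2 = 0.161147 × 0.771 + 0.030 = 0.154244.

Unemployment rate after two quarters ≈ 15.42%.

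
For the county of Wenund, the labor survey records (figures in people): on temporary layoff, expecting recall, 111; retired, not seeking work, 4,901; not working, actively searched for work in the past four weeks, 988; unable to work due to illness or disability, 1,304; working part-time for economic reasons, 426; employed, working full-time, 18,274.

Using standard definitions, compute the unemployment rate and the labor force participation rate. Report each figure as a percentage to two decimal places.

Employed = 426 + 18,274 = 18,700 (anyone who worked, including part-time for economic reasons, counts as employed).
Unemployed = 111 + 988 = 1,099 (jobless and actively searching, or on temporary layoff).
Labor force = 18,700 + 1,099 = 19,799.
Not in labor force = 4,901 + 1,304 = 6,205 (those not working and not actively searching are outside the labor force).
Civilian working-age population = 19,799 + 6,205 = 26,004.
Unemployment rate = 1,099 / 19,799 = 5.55%.
Labor force participation rate = 19,799 / 26,004 = 76.14%.

Unemployment rate ≈ 5.55%; labor force participation rate ≈ 76.14%.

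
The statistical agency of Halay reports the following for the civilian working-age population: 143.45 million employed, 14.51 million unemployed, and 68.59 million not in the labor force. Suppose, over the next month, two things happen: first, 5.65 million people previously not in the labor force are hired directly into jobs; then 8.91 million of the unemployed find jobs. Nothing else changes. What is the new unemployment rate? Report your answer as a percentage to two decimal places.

Initially, labor force = 143.45 + 14.51 = 157.96 million, so u = 14.51/157.96 = 9.19%.
After the first change, employed and labor force both rise by 5.65; unemployed unchanged → E = 149.10, U = 14.51, labor force = 163.61 million.
After the second change, unemployed falls and employed rises by 8.91; labor force unchanged → E = 158.01, U = 5.60, labor force = 163.61 million.
New unemployment rate = 5.60 / 163.61 = 3.42%.

New unemployment rate ≈ 3.42%.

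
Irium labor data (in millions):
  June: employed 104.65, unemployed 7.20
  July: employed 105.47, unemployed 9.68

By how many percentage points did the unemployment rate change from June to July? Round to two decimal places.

The unemployment rate changed by +1.97 percentage points.

June: labor force = 104.65 + 7.20 = 111.85; u = 7.20/111.85 = 6.44%.
July: labor force = 105.47 + 9.68 = 115.15; u = 9.68/115.15 = 8.41%.
Change = 8.41% − 6.44% = +1.97 pp.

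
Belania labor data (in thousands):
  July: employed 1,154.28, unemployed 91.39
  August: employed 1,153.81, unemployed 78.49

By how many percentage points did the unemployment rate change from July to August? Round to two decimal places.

The unemployment rate changed by −0.97 percentage points.

July: labor force = 1,154.28 + 91.39 = 1,245.67; u = 91.39/1,245.67 = 7.34%.
August: labor force = 1,153.81 + 78.49 = 1,232.30; u = 78.49/1,232.30 = 6.37%.
Change = 6.37% − 7.34% = −0.97 pp.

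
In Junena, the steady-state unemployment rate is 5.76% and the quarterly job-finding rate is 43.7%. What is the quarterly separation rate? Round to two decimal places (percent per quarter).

Separation rate ≈ 2.67% per quarter.

From u* = s/(s+f): s = u·f/(1−u).
s = 0.0576 × 43.7 / (1 − 0.0576) = 2.5171 / 0.9424 ≈ 2.67% per quarter.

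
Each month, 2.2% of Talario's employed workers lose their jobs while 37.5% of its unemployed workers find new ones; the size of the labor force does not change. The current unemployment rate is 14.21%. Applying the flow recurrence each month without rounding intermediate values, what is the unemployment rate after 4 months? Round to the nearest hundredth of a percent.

Unemployment rate after four months ≈ 6.69%.

With a fixed labor force, u_{t+1} = u_t + s·(1−u_t) − f·u_t = u_t·(1−s−f) + s.
Here 1−s−f = 0.603 and s = 0.022.
u_1 = 0.142100 × 0.603 + 0.022 = 0.107686.
u_2 = 0.107686 × 0.603 + 0.022 = 0.086935.
u_3 = 0.086935 × 0.603 + 0.022 = 0.074422.
u_4 = 0.074422 × 0.603 + 0.022 = 0.066876.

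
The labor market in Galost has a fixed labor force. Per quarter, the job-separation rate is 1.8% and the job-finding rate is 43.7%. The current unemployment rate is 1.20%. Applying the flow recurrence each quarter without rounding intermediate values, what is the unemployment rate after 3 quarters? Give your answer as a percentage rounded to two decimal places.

With a fixed labor force, u_{t+1} = u_t + s·(1−u_t) − f·u_t = u_t·(1−s−f) + s.
Here 1−s−f = 0.545 and s = 0.018.
u_1 = 0.012000 × 0.545 + 0.018 = 0.024540.
u_2 = 0.024540 × 0.545 + 0.018 = 0.031374.
u_3 = 0.031374 × 0.545 + 0.018 = 0.035099.

Unemployment rate after three quarters ≈ 3.51%.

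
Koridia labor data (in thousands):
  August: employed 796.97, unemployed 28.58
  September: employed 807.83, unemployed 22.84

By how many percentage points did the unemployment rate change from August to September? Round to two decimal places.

The unemployment rate changed by −0.71 percentage points.

August: labor force = 796.97 + 28.58 = 825.55; u = 28.58/825.55 = 3.46%.
September: labor force = 807.83 + 22.84 = 830.67; u = 22.84/830.67 = 2.75%.
Change = 2.75% − 3.46% = −0.71 pp.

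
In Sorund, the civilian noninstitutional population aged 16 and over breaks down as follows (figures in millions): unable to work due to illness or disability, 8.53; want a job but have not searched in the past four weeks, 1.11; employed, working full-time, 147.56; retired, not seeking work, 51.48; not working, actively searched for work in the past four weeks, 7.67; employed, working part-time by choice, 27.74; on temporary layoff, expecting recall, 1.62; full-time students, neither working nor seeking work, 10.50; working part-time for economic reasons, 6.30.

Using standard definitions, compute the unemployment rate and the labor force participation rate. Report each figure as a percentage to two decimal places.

Employed = 147.56 + 27.74 + 6.30 = 181.60 million (anyone who worked, including part-time for economic reasons, counts as employed).
Unemployed = 7.67 + 1.62 = 9.29 million (jobless and actively searching, or on temporary layoff).
Labor force = 181.60 + 9.29 = 190.89 million.
Not in labor force = 8.53 + 1.11 + 51.48 + 10.50 = 71.62 million (those not working and not actively searching are outside the labor force — including those who want a job but have given up searching).
Civilian working-age population = 190.89 + 71.62 = 262.51 million.
Unemployment rate = 9.29 / 190.89 = 4.87%.
Labor force participation rate = 190.89 / 262.51 = 72.72%.

Unemployment rate ≈ 4.87%; labor force participation rate ≈ 72.72%.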